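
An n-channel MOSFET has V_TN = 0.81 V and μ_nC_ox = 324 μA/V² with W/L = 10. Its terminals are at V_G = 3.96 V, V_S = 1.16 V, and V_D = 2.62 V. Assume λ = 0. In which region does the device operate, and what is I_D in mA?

V_GS = V_G − V_S = 3.96 − 1.16 = 2.8 V; V_DS = V_D − V_S = 2.62 − 1.16 = 1.46 V.
k_n = μ_nC_ox · (W/L) = 3.24 mA/V².
V_ov = V_GS − V_TN = 2.8 − 0.81 = 1.99 V.
Since V_DS = 1.46 V < V_ov = 1.99 V, the device is in the triode region.
I_D = k_n [V_ov · V_DS − ½ V_DS²] = 3.24 × [1.99 × 1.46 − 0.5 × 1.46²] = 5.96 mA.

Triode; I_D = 5.96 mA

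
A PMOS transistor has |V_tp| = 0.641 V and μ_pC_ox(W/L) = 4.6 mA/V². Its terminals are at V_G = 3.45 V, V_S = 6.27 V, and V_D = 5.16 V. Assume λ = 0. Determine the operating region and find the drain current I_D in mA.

Triode; I_D = 8.29 mA

V_SG = V_S − V_G = 6.27 − 3.45 = 2.82 V; V_SD = V_S − V_D = 6.27 − 5.16 = 1.11 V.
V_ov = V_SG − |V_tp| = 2.82 − 0.641 = 2.18 V.
Since V_SD = 1.11 V < V_ov = 2.18 V, the device is in the triode region.
I_D = k_p [V_ov · V_SD − ½ V_SD²] = 4.6 × [2.18 × 1.11 − 0.5 × 1.11²] = 8.29 mA.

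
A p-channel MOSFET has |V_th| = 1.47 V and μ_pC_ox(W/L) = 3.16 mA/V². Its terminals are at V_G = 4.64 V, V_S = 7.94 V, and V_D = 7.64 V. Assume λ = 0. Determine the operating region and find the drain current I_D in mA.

V_SG = V_S − V_G = 7.94 − 4.64 = 3.3 V; V_SD = V_S − V_D = 7.94 − 7.64 = 0.3 V.
V_ov = V_SG − |V_th| = 3.3 − 1.47 = 1.83 V.
Since V_SD = 0.3 V < V_ov = 1.83 V, the device is in the triode region.
I_D = k_p [V_ov · V_SD − ½ V_SD²] = 3.16 × [1.83 × 0.3 − 0.5 × 0.3²] = 1.59 mA.

Triode; I_D = 1.59 mA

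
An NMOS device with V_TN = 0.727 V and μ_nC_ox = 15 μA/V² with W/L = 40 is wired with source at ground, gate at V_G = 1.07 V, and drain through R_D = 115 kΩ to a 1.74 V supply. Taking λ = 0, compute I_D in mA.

V_GS = V_G = 1.07 V, so V_ov = 1.07 − 0.727 = 0.343 V.
k_n = μ_nC_ox · (W/L) = 0.6 mA/V².
Assume saturation: I_D = ½ k_n V_ov² = 0.5 × 0.6 × 0.343² = 0.0353 mA, giving V_DS = V_DD − I_D R_D = 1.74 − 0.0353 × 115 = -2.32 V.
But -2.32 V < V_ov = 0.343 V, so the device is actually in triode.
In triode I_D = k_n[V_ov V_DS − ½ V_DS²] and I_D = (V_DD − V_DS)/R_D. Equating: 34.5 V_DS² − 24.67 V_DS + 1.74 = 0, giving V_DS = 0.0793 V (the root below V_ov).
I_D = (1.74 − 0.0793) / 115 = 0.0144 mA.

I_D = 0.0144 mA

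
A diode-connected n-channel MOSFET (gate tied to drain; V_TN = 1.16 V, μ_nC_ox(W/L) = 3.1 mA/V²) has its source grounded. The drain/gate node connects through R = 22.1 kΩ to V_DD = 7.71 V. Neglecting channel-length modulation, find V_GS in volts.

V_GS = 1.58 V

With gate tied to drain, V_GS = V_DS ≥ V_GS − V_TN, so the device is in saturation.
KCL at the drain: ½ k_n (V_GS − V_TN)² = (V_DD − V_GS)/R.
Let x = V_GS − 1.16. Then 34.3 x² + x − 6.55 = 0, giving x = 0.423 V (positive root), so V_GS = 1.58 V.
I_D = (V_DD − V_GS)/R = (7.71 − 1.58) / 22.1 = 0.277 mA.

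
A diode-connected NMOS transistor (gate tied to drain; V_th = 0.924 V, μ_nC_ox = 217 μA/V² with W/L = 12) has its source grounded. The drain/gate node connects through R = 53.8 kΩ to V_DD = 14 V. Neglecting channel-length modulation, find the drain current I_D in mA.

I_D = 0.235 mA

With gate tied to drain, V_GS = V_DS ≥ V_GS − V_th, so the device is in saturation.
k_n = μ_nC_ox · (W/L) = 2.604 mA/V².
KCL at the drain: ½ k_n (V_GS − V_th)² = (V_DD − V_GS)/R.
Let x = V_GS − 0.924. Then 70 x² + x − 13.08 = 0, giving x = 0.425 V (positive root), so V_GS = 1.35 V.
I_D = (V_DD − V_GS)/R = (14 − 1.35) / 53.8 = 0.235 mA.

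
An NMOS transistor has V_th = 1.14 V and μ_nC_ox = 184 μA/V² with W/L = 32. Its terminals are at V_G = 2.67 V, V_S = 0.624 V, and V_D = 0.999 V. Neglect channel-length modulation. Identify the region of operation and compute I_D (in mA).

Triode; I_D = 1.59 mA

V_GS = V_G − V_S = 2.67 − 0.624 = 2.05 V; V_DS = V_D − V_S = 0.999 − 0.624 = 0.375 V.
k_n = μ_nC_ox · (W/L) = 5.888 mA/V².
V_ov = V_GS − V_th = 2.05 − 1.14 = 0.906 V.
Since V_DS = 0.375 V < V_ov = 0.906 V, the device is in the triode region.
I_D = k_n [V_ov · V_DS − ½ V_DS²] = 5.888 × [0.906 × 0.375 − 0.5 × 0.375²] = 1.59 mA.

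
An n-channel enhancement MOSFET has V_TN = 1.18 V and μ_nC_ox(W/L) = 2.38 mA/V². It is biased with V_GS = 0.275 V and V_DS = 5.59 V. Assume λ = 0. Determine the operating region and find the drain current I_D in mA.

Cutoff; I_D = 0 mA

V_GS = 0.275 V < V_TN = 1.18 V, so the transistor is in cutoff.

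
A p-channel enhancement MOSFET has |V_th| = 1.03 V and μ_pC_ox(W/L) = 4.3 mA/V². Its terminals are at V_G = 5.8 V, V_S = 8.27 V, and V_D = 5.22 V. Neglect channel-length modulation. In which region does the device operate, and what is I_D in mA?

Saturation; I_D = 4.46 mA

V_SG = V_S − V_G = 8.27 − 5.8 = 2.47 V; V_SD = V_S − V_D = 8.27 − 5.22 = 3.05 V.
V_ov = V_SG − |V_th| = 2.47 − 1.03 = 1.44 V.
Since V_SD = 3.05 V ≥ V_ov = 1.44 V, the device is in saturation.
I_D = ½ k_p V_ov² = 0.5 × 4.3 × 1.44² = 4.46 mA.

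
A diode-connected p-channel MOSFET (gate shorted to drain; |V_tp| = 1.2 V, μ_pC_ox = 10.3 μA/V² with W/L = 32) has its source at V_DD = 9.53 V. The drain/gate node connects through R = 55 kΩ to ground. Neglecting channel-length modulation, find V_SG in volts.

V_SG = 2.11 V

With gate tied to drain, V_SG = V_SD ≥ V_SG − |V_tp|, so the device is in saturation.
k_p = μ_pC_ox · (W/L) = 0.3296 mA/V².
KCL at the drain: ½ k_p (V_SG − |V_tp|)² = (V_DD − V_SG)/R.
Let x = V_SG − 1.2. Then 9.06 x² + x − 8.33 = 0, giving x = 0.905 V (positive root), so V_SG = 2.11 V.
I_D = (V_DD − V_SG)/R = (9.53 − 2.11) / 55 = 0.135 mA.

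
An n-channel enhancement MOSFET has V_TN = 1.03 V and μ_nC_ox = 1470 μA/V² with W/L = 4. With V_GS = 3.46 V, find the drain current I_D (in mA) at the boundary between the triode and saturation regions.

At the boundary V_DS = V_ov = V_GS − V_TN = 3.46 − 1.03 = 2.43 V.
k_n = μ_nC_ox · (W/L) = 5.88 mA/V².
I_D = ½ k_n V_ov² = 0.5 × 5.88 × 2.43² = 17.4 mA.

I_D = 17.4 mA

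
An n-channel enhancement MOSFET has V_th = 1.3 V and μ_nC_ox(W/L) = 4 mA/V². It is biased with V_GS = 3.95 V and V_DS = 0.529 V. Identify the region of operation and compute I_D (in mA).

V_ov = V_GS − V_th = 3.95 − 1.3 = 2.65 V.
Since V_DS = 0.529 V < V_ov = 2.65 V, the device is in the triode region.
I_D = k_n [V_ov · V_DS − ½ V_DS²] = 4 × [2.65 × 0.529 − 0.5 × 0.529²] = 5.05 mA.

Triode; I_D = 5.05 mA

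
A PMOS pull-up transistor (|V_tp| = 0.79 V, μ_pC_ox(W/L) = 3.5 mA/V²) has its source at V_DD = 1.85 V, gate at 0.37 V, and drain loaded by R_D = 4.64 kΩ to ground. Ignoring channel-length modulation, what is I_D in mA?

V_SG = V_DD − V_G = 1.85 − 0.37 = 1.48 V, so V_ov = 1.48 − 0.79 = 0.69 V.
Assume saturation: I_D = ½ k_p V_ov² = 0.5 × 3.5 × 0.69² = 0.833 mA, giving V_SD = V_DD − I_D R_D = 1.85 − 0.833 × 4.64 = -2.02 V.
But -2.02 V < V_ov = 0.69 V, so the device is actually in triode.
In triode I_D = k_p[V_ov V_SD − ½ V_SD²] and I_D = (V_DD − V_SD)/R_D. Equating: 8.12 V_SD² − 12.21 V_SD + 1.85 = 0, giving V_SD = 0.171 V (the root below V_ov).
I_D = (1.85 − 0.171) / 4.64 = 0.362 mA.

I_D = 0.362 mA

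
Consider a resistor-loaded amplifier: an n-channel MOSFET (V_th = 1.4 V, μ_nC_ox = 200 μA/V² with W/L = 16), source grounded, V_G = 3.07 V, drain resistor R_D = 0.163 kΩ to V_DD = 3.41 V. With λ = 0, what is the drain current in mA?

V_GS = V_G = 3.07 V, so V_ov = 3.07 − 1.4 = 1.67 V.
k_n = μ_nC_ox · (W/L) = 3.2 mA/V².
Assume saturation: I_D = ½ k_n V_ov² = 0.5 × 3.2 × 1.67² = 4.46 mA, giving V_DS = V_DD − I_D R_D = 3.41 − 4.46 × 0.163 = 2.68 V.
V_DS = 2.68 V ≥ V_ov = 1.67 V, confirming saturation.

I_D = 4.46 mA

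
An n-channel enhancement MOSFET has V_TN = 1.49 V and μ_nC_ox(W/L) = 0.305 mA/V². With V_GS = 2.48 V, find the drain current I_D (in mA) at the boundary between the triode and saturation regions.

I_D = 0.149 mA

At the boundary V_DS = V_ov = V_GS − V_TN = 2.48 − 1.49 = 0.99 V.
I_D = ½ k_n V_ov² = 0.5 × 0.305 × 0.99² = 0.149 mA.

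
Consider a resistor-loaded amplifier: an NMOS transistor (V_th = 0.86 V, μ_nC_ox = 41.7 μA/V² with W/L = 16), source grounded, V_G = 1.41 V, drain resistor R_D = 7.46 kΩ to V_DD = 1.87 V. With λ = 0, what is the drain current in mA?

I_D = 0.101 mA

V_GS = V_G = 1.41 V, so V_ov = 1.41 − 0.86 = 0.55 V.
k_n = μ_nC_ox · (W/L) = 0.6672 mA/V².
Assume saturation: I_D = ½ k_n V_ov² = 0.5 × 0.6672 × 0.55² = 0.101 mA, giving V_DS = V_DD − I_D R_D = 1.87 − 0.101 × 7.46 = 1.12 V.
V_DS = 1.12 V ≥ V_ov = 0.55 V, confirming saturation.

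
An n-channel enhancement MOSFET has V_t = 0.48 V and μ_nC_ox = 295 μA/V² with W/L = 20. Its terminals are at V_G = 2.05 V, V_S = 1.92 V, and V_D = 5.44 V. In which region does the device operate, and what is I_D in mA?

Cutoff; I_D = 0 mA

V_GS = V_G − V_S = 2.05 − 1.92 = 0.13 V; V_DS = V_D − V_S = 5.44 − 1.92 = 3.52 V.
V_GS = 0.13 V < V_t = 0.48 V, so the transistor is in cutoff.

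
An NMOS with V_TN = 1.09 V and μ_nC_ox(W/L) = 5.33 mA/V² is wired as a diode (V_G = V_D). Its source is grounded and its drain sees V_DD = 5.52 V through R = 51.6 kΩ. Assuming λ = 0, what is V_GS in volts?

With gate tied to drain, V_GS = V_DS ≥ V_GS − V_TN, so the device is in saturation.
KCL at the drain: ½ k_n (V_GS − V_TN)² = (V_DD − V_GS)/R.
Let x = V_GS − 1.09. Then 138 x² + x − 4.43 = 0, giving x = 0.176 V (positive root), so V_GS = 1.27 V.
I_D = (V_DD − V_GS)/R = (5.52 − 1.27) / 51.6 = 0.0824 mA.

V_GS = 1.27 V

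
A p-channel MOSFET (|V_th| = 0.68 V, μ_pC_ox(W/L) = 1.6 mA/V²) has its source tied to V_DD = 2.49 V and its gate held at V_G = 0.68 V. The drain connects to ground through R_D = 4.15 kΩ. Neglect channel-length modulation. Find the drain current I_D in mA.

I_D = 0.519 mA

V_SG = V_DD − V_G = 2.49 − 0.68 = 1.81 V, so V_ov = 1.81 − 0.68 = 1.13 V.
Assume saturation: I_D = ½ k_p V_ov² = 0.5 × 1.6 × 1.13² = 1.02 mA, giving V_SD = V_DD − I_D R_D = 2.49 − 1.02 × 4.15 = -1.75 V.
But -1.75 V < V_ov = 1.13 V, so the device is actually in triode.
In triode I_D = k_p[V_ov V_SD − ½ V_SD²] and I_D = (V_DD − V_SD)/R_D. Equating: 3.32 V_SD² − 8.503 V_SD + 2.49 = 0, giving V_SD = 0.337 V (the root below V_ov).
I_D = (2.49 − 0.337) / 4.15 = 0.519 mA.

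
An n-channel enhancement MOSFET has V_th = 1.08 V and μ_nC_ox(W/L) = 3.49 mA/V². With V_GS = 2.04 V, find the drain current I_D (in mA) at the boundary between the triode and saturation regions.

I_D = 1.61 mA

At the boundary V_DS = V_ov = V_GS − V_th = 2.04 − 1.08 = 0.96 V.
I_D = ½ k_n V_ov² = 0.5 × 3.49 × 0.96² = 1.61 mA.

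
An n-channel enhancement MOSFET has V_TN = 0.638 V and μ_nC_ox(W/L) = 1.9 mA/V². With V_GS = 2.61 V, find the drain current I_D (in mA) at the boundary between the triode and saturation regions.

At the boundary V_DS = V_ov = V_GS − V_TN = 2.61 − 0.638 = 1.97 V.
I_D = ½ k_n V_ov² = 0.5 × 1.9 × 1.97² = 3.69 mA.

I_D = 3.69 mA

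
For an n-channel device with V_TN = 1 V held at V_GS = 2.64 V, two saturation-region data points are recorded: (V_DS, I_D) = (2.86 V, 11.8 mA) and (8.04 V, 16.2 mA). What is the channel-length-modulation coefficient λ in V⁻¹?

With V_GS fixed, I_D ∝ (1 + λ V_DS) in saturation, so I_D2/I_D1 = (1 + λ V_DS2)/(1 + λ V_DS1).
16.2/11.8 = 1.373 = (1 + 8.04 λ)/(1 + 2.86 λ).
Solving: λ (I_D1 V_DS2 − I_D2 V_DS1) = I_D2 − I_D1, so λ = (16.2 − 11.8) / (11.8 × 8.04 − 16.2 × 2.86) = 4.4 / 48.5 = 0.0906 V⁻¹.

λ = 0.0906 V⁻¹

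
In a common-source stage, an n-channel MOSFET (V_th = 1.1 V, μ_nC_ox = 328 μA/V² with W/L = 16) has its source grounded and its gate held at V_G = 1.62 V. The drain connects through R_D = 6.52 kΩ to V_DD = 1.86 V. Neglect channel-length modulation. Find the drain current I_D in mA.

I_D = 0.268 mA

V_GS = V_G = 1.62 V, so V_ov = 1.62 − 1.1 = 0.52 V.
k_n = μ_nC_ox · (W/L) = 5.248 mA/V².
Assume saturation: I_D = ½ k_n V_ov² = 0.5 × 5.248 × 0.52² = 0.71 mA, giving V_DS = V_DD − I_D R_D = 1.86 − 0.71 × 6.52 = -2.77 V.
But -2.77 V < V_ov = 0.52 V, so the device is actually in triode.
In triode I_D = k_n[V_ov V_DS − ½ V_DS²] and I_D = (V_DD − V_DS)/R_D. Equating: 17.1 V_DS² − 18.79 V_DS + 1.86 = 0, giving V_DS = 0.11 V (the root below V_ov).
I_D = (1.86 − 0.11) / 6.52 = 0.268 mA.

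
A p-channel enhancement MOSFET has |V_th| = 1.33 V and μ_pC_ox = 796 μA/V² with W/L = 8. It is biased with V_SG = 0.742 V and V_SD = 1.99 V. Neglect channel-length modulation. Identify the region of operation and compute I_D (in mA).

V_SG = 0.742 V < |V_th| = 1.33 V, so the transistor is in cutoff.

Cutoff; I_D = 0 mA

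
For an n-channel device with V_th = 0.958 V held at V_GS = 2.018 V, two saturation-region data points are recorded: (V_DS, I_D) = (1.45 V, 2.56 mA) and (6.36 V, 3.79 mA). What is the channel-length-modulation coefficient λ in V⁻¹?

With V_GS fixed, I_D ∝ (1 + λ V_DS) in saturation, so I_D2/I_D1 = (1 + λ V_DS2)/(1 + λ V_DS1).
3.79/2.56 = 1.48 = (1 + 6.36 λ)/(1 + 1.45 λ).
Solving: λ (I_D1 V_DS2 − I_D2 V_DS1) = I_D2 − I_D1, so λ = (3.79 − 2.56) / (2.56 × 6.36 − 3.79 × 1.45) = 1.23 / 10.8 = 0.114 V⁻¹.

λ = 0.114 V⁻¹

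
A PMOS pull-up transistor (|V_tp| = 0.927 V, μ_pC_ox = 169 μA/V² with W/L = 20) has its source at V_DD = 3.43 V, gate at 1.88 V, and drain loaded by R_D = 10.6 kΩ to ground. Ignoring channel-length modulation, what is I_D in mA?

I_D = 0.308 mA

V_SG = V_DD − V_G = 3.43 − 1.88 = 1.55 V, so V_ov = 1.55 − 0.927 = 0.623 V.
k_p = μ_pC_ox · (W/L) = 3.38 mA/V².
Assume saturation: I_D = ½ k_p V_ov² = 0.5 × 3.38 × 0.623² = 0.656 mA, giving V_SD = V_DD − I_D R_D = 3.43 − 0.656 × 10.6 = -3.52 V.
But -3.52 V < V_ov = 0.623 V, so the device is actually in triode.
In triode I_D = k_p[V_ov V_SD − ½ V_SD²] and I_D = (V_DD − V_SD)/R_D. Equating: 17.9 V_SD² − 23.32 V_SD + 3.43 = 0, giving V_SD = 0.169 V (the root below V_ov).
I_D = (3.43 − 0.169) / 10.6 = 0.308 mA.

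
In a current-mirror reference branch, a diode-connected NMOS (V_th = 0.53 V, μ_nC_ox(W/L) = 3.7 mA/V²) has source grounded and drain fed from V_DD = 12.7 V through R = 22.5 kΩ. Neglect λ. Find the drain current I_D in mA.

With gate tied to drain, V_GS = V_DS ≥ V_GS − V_th, so the device is in saturation.
KCL at the drain: ½ k_n (V_GS − V_th)² = (V_DD − V_GS)/R.
Let x = V_GS − 0.53. Then 41.6 x² + x − 12.17 = 0, giving x = 0.529 V (positive root), so V_GS = 1.06 V.
I_D = (V_DD − V_GS)/R = (12.7 − 1.06) / 22.5 = 0.517 mA.

I_D = 0.517 mA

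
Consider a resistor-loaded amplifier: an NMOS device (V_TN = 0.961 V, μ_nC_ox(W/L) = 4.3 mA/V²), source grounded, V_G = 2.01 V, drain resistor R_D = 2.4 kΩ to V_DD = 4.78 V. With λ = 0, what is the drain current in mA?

V_GS = V_G = 2.01 V, so V_ov = 2.01 − 0.961 = 1.05 V.
Assume saturation: I_D = ½ k_n V_ov² = 0.5 × 4.3 × 1.05² = 2.37 mA, giving V_DS = V_DD − I_D R_D = 4.78 − 2.37 × 2.4 = -0.898 V.
But -0.898 V < V_ov = 1.05 V, so the device is actually in triode.
In triode I_D = k_n[V_ov V_DS − ½ V_DS²] and I_D = (V_DD − V_DS)/R_D. Equating: 5.16 V_DS² − 11.83 V_DS + 4.78 = 0, giving V_DS = 0.524 V (the root below V_ov).
I_D = (4.78 − 0.524) / 2.4 = 1.77 mA.

I_D = 1.77 mA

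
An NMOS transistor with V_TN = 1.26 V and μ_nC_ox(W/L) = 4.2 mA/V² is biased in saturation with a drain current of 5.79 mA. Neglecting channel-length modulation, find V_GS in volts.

V_GS = 2.92 V

In saturation I_D = ½ k_n (V_GS − V_TN)², so V_GS − V_TN = √(2 I_D / k_n) = √(2 × 5.79 / 4.2) = 1.66 V.
V_GS = 1.26 + 1.66 = 2.92 V.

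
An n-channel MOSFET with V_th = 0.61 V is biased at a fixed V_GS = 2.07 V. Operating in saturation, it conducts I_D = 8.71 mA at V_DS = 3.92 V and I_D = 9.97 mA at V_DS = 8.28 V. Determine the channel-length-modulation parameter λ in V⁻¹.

With V_GS fixed, I_D ∝ (1 + λ V_DS) in saturation, so I_D2/I_D1 = (1 + λ V_DS2)/(1 + λ V_DS1).
9.97/8.71 = 1.145 = (1 + 8.28 λ)/(1 + 3.92 λ).
Solving: λ (I_D1 V_DS2 − I_D2 V_DS1) = I_D2 − I_D1, so λ = (9.97 − 8.71) / (8.71 × 8.28 − 9.97 × 3.92) = 1.26 / 33 = 0.0381 V⁻¹.

λ = 0.0381 V⁻¹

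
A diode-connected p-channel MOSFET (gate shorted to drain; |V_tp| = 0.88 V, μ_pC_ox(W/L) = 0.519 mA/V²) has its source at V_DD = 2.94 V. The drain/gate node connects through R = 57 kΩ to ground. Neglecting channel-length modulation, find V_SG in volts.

V_SG = 1.22 V

With gate tied to drain, V_SG = V_SD ≥ V_SG − |V_tp|, so the device is in saturation.
KCL at the drain: ½ k_p (V_SG − |V_tp|)² = (V_DD − V_SG)/R.
Let x = V_SG − 0.88. Then 14.8 x² + x − 2.06 = 0, giving x = 0.341 V (positive root), so V_SG = 1.22 V.
I_D = (V_DD − V_SG)/R = (2.94 − 1.22) / 57 = 0.0302 mA.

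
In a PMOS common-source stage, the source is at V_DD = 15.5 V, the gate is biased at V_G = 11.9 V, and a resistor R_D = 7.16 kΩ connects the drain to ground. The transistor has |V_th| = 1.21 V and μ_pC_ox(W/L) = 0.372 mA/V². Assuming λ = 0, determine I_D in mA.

V_SG = V_DD − V_G = 15.5 − 11.9 = 3.6 V, so V_ov = 3.6 − 1.21 = 2.39 V.
Assume saturation: I_D = ½ k_p V_ov² = 0.5 × 0.372 × 2.39² = 1.06 mA, giving V_SD = V_DD − I_D R_D = 15.5 − 1.06 × 7.16 = 7.89 V.
V_SD = 7.89 V ≥ V_ov = 2.39 V, confirming saturation.

I_D = 1.06 mA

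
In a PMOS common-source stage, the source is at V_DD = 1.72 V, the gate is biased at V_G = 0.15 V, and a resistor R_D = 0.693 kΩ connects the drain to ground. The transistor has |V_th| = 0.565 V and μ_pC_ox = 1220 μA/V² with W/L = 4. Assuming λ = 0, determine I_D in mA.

I_D = 1.79 mA

V_SG = V_DD − V_G = 1.72 − 0.15 = 1.57 V, so V_ov = 1.57 − 0.565 = 1.01 V.
k_p = μ_pC_ox · (W/L) = 4.88 mA/V².
Assume saturation: I_D = ½ k_p V_ov² = 0.5 × 4.88 × 1.01² = 2.46 mA, giving V_SD = V_DD − I_D R_D = 1.72 − 2.46 × 0.693 = 0.0121 V.
But 0.0121 V < V_ov = 1.01 V, so the device is actually in triode.
In triode I_D = k_p[V_ov V_SD − ½ V_SD²] and I_D = (V_DD − V_SD)/R_D. Equating: 1.69 V_SD² − 4.399 V_SD + 1.72 = 0, giving V_SD = 0.479 V (the root below V_ov).
I_D = (1.72 − 0.479) / 0.693 = 1.79 mA.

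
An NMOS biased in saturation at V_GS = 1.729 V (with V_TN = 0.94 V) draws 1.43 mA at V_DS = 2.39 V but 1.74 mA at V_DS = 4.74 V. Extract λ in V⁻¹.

λ = 0.118 V⁻¹

With V_GS fixed, I_D ∝ (1 + λ V_DS) in saturation, so I_D2/I_D1 = (1 + λ V_DS2)/(1 + λ V_DS1).
1.74/1.43 = 1.217 = (1 + 4.74 λ)/(1 + 2.39 λ).
Solving: λ (I_D1 V_DS2 − I_D2 V_DS1) = I_D2 − I_D1, so λ = (1.74 − 1.43) / (1.43 × 4.74 − 1.74 × 2.39) = 0.31 / 2.62 = 0.118 V⁻¹.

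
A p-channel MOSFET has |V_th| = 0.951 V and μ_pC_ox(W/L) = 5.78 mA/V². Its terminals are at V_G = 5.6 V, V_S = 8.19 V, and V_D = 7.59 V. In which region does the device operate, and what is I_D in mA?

V_SG = V_S − V_G = 8.19 − 5.6 = 2.59 V; V_SD = V_S − V_D = 8.19 − 7.59 = 0.6 V.
V_ov = V_SG − |V_th| = 2.59 − 0.951 = 1.64 V.
Since V_SD = 0.6 V < V_ov = 1.64 V, the device is in the triode region.
I_D = k_p [V_ov · V_SD − ½ V_SD²] = 5.78 × [1.64 × 0.6 − 0.5 × 0.6²] = 4.64 mA.

Triode; I_D = 4.64 mA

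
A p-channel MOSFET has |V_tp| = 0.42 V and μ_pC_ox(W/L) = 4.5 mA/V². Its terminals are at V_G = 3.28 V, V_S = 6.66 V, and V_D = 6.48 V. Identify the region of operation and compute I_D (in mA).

V_SG = V_S − V_G = 6.66 − 3.28 = 3.38 V; V_SD = V_S − V_D = 6.66 − 6.48 = 0.18 V.
V_ov = V_SG − |V_tp| = 3.38 − 0.42 = 2.96 V.
Since V_SD = 0.18 V < V_ov = 2.96 V, the device is in the triode region.
I_D = k_p [V_ov · V_SD − ½ V_SD²] = 4.5 × [2.96 × 0.18 − 0.5 × 0.18²] = 2.32 mA.

Triode; I_D = 2.32 mA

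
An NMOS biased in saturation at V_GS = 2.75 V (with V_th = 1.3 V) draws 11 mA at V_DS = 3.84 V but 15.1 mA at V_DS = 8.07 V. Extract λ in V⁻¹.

With V_GS fixed, I_D ∝ (1 + λ V_DS) in saturation, so I_D2/I_D1 = (1 + λ V_DS2)/(1 + λ V_DS1).
15.1/11 = 1.373 = (1 + 8.07 λ)/(1 + 3.84 λ).
Solving: λ (I_D1 V_DS2 − I_D2 V_DS1) = I_D2 − I_D1, so λ = (15.1 − 11) / (11 × 8.07 − 15.1 × 3.84) = 4.1 / 30.8 = 0.133 V⁻¹.

λ = 0.133 V⁻¹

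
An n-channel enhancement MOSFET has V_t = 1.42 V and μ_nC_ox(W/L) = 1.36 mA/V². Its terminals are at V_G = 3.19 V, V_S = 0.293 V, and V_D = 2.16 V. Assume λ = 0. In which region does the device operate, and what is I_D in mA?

V_GS = V_G − V_S = 3.19 − 0.293 = 2.9 V; V_DS = V_D − V_S = 2.16 − 0.293 = 1.87 V.
V_ov = V_GS − V_t = 2.9 − 1.42 = 1.48 V.
Since V_DS = 1.87 V ≥ V_ov = 1.48 V, the device is in saturation.
I_D = ½ k_n V_ov² = 0.5 × 1.36 × 1.48² = 1.48 mA.

Saturation; I_D = 1.48 mA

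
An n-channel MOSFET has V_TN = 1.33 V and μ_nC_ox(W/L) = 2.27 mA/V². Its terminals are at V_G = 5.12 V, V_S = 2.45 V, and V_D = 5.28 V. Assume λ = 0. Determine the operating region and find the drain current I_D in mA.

Saturation; I_D = 2.04 mA

V_GS = V_G − V_S = 5.12 − 2.45 = 2.67 V; V_DS = V_D − V_S = 5.28 − 2.45 = 2.83 V.
V_ov = V_GS − V_TN = 2.67 − 1.33 = 1.34 V.
Since V_DS = 2.83 V ≥ V_ov = 1.34 V, the device is in saturation.
I_D = ½ k_n V_ov² = 0.5 × 2.27 × 1.34² = 2.04 mA.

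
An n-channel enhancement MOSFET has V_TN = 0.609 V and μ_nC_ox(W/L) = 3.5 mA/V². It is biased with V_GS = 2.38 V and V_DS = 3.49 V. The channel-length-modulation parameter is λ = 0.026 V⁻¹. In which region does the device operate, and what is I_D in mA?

Saturation; I_D = 5.99 mA

V_ov = V_GS − V_TN = 2.38 − 0.609 = 1.77 V.
Since V_DS = 3.49 V ≥ V_ov = 1.77 V, the device is in saturation.
I_D = ½ k_n V_ov² (1 + λ V_DS) = 0.5 × 3.5 × 1.77² × (1 + 0.026 × 3.49) = 5.99 mA.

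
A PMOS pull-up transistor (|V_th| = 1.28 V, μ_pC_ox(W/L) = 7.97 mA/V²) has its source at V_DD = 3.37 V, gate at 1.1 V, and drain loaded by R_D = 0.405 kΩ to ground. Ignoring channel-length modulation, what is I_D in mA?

I_D = 3.91 mA

V_SG = V_DD − V_G = 3.37 − 1.1 = 2.27 V, so V_ov = 2.27 − 1.28 = 0.99 V.
Assume saturation: I_D = ½ k_p V_ov² = 0.5 × 7.97 × 0.99² = 3.91 mA, giving V_SD = V_DD − I_D R_D = 3.37 − 3.91 × 0.405 = 1.79 V.
V_SD = 1.79 V ≥ V_ov = 0.99 V, confirming saturation.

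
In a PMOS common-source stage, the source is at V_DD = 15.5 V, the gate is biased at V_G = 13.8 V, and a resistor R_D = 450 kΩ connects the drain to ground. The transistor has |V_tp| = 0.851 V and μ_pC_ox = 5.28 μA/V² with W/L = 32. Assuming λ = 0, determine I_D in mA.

I_D = 0.0338 mA

V_SG = V_DD − V_G = 15.5 − 13.8 = 1.7 V, so V_ov = 1.7 − 0.851 = 0.849 V.
k_p = μ_pC_ox · (W/L) = 0.169 mA/V².
Assume saturation: I_D = ½ k_p V_ov² = 0.5 × 0.169 × 0.849² = 0.0609 mA, giving V_SD = V_DD − I_D R_D = 15.5 − 0.0609 × 450 = -11.9 V.
But -11.9 V < V_ov = 0.849 V, so the device is actually in triode.
In triode I_D = k_p[V_ov V_SD − ½ V_SD²] and I_D = (V_DD − V_SD)/R_D. Equating: 38 V_SD² − 65.55 V_SD + 15.5 = 0, giving V_SD = 0.283 V (the root below V_ov).
I_D = (15.5 − 0.283) / 450 = 0.0338 mA.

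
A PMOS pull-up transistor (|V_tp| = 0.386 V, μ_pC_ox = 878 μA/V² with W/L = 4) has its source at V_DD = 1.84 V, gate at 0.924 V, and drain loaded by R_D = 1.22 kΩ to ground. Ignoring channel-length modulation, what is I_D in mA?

V_SG = V_DD − V_G = 1.84 − 0.924 = 0.916 V, so V_ov = 0.916 − 0.386 = 0.53 V.
k_p = μ_pC_ox · (W/L) = 3.512 mA/V².
Assume saturation: I_D = ½ k_p V_ov² = 0.5 × 3.512 × 0.53² = 0.493 mA, giving V_SD = V_DD − I_D R_D = 1.84 − 0.493 × 1.22 = 1.24 V.
V_SD = 1.24 V ≥ V_ov = 0.53 V, confirming saturation.

I_D = 0.493 mA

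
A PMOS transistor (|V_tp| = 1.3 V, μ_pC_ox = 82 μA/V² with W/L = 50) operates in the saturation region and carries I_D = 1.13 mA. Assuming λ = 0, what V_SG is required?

k_p = μ_pC_ox · (W/L) = 4.1 mA/V².
In saturation I_D = ½ k_p (V_SG − |V_tp|)², so V_SG − |V_tp| = √(2 I_D / k_p) = √(2 × 1.13 / 4.1) = 0.742 V.
V_SG = 1.3 + 0.742 = 2.04 V.

V_SG = 2.04 V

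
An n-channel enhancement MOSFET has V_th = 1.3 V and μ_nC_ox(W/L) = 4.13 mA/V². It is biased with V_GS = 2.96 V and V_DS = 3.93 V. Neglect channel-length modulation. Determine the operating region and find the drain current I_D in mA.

Saturation; I_D = 5.69 mA

V_ov = V_GS − V_th = 2.96 − 1.3 = 1.66 V.
Since V_DS = 3.93 V ≥ V_ov = 1.66 V, the device is in saturation.
I_D = ½ k_n V_ov² = 0.5 × 4.13 × 1.66² = 5.69 mA.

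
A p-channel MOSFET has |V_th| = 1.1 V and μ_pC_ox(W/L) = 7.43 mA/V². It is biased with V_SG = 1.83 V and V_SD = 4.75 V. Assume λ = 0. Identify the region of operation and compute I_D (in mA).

V_ov = V_SG − |V_th| = 1.83 − 1.1 = 0.73 V.
Since V_SD = 4.75 V ≥ V_ov = 0.73 V, the device is in saturation.
I_D = ½ k_p V_ov² = 0.5 × 7.43 × 0.73² = 1.98 mA.

Saturation; I_D = 1.98 mA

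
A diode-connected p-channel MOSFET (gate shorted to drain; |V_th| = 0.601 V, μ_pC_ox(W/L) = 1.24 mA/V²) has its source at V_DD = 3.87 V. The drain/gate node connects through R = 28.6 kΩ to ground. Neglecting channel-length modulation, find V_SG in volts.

With gate tied to drain, V_SG = V_SD ≥ V_SG − |V_th|, so the device is in saturation.
KCL at the drain: ½ k_p (V_SG − |V_th|)² = (V_DD − V_SG)/R.
Let x = V_SG − 0.601. Then 17.7 x² + x − 3.269 = 0, giving x = 0.402 V (positive root), so V_SG = 1 V.
I_D = (V_DD − V_SG)/R = (3.87 − 1) / 28.6 = 0.1 mA.

V_SG = 1.00 V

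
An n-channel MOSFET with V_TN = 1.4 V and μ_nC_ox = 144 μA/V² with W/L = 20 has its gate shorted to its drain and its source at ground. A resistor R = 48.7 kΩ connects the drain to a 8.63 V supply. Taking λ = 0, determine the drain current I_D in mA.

I_D = 0.142 mA

With gate tied to drain, V_GS = V_DS ≥ V_GS − V_TN, so the device is in saturation.
k_n = μ_nC_ox · (W/L) = 2.88 mA/V².
KCL at the drain: ½ k_n (V_GS − V_TN)² = (V_DD − V_GS)/R.
Let x = V_GS − 1.4. Then 70.1 x² + x − 7.23 = 0, giving x = 0.314 V (positive root), so V_GS = 1.71 V.
I_D = (V_DD − V_GS)/R = (8.63 − 1.71) / 48.7 = 0.142 mA.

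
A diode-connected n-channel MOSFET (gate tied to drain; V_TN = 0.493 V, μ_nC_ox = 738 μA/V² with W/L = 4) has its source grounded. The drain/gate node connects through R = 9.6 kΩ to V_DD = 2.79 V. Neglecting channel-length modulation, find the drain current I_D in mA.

I_D = 0.201 mA

With gate tied to drain, V_GS = V_DS ≥ V_GS − V_TN, so the device is in saturation.
k_n = μ_nC_ox · (W/L) = 2.952 mA/V².
KCL at the drain: ½ k_n (V_GS − V_TN)² = (V_DD − V_GS)/R.
Let x = V_GS − 0.493. Then 14.2 x² + x − 2.297 = 0, giving x = 0.369 V (positive root), so V_GS = 0.862 V.
I_D = (V_DD − V_GS)/R = (2.79 − 0.862) / 9.6 = 0.201 mA.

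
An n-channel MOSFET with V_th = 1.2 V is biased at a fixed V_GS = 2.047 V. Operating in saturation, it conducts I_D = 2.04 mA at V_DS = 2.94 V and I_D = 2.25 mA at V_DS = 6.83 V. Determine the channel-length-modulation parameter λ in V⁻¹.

With V_GS fixed, I_D ∝ (1 + λ V_DS) in saturation, so I_D2/I_D1 = (1 + λ V_DS2)/(1 + λ V_DS1).
2.25/2.04 = 1.103 = (1 + 6.83 λ)/(1 + 2.94 λ).
Solving: λ (I_D1 V_DS2 − I_D2 V_DS1) = I_D2 − I_D1, so λ = (2.25 − 2.04) / (2.04 × 6.83 − 2.25 × 2.94) = 0.21 / 7.32 = 0.0287 V⁻¹.

λ = 0.0287 V⁻¹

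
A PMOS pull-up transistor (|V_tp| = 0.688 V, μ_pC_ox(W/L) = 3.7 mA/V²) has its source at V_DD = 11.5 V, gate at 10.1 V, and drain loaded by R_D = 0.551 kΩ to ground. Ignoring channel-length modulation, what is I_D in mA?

I_D = 0.938 mA

V_SG = V_DD − V_G = 11.5 − 10.1 = 1.4 V, so V_ov = 1.4 − 0.688 = 0.712 V.
Assume saturation: I_D = ½ k_p V_ov² = 0.5 × 3.7 × 0.712² = 0.938 mA, giving V_SD = V_DD − I_D R_D = 11.5 − 0.938 × 0.551 = 11 V.
V_SD = 11 V ≥ V_ov = 0.712 V, confirming saturation.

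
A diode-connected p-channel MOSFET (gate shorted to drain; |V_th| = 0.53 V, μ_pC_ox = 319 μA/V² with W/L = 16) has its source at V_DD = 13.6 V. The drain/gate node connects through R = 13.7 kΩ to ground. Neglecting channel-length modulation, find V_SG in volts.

With gate tied to drain, V_SG = V_SD ≥ V_SG − |V_th|, so the device is in saturation.
k_p = μ_pC_ox · (W/L) = 5.104 mA/V².
KCL at the drain: ½ k_p (V_SG − |V_th|)² = (V_DD − V_SG)/R.
Let x = V_SG − 0.53. Then 35 x² + x − 13.07 = 0, giving x = 0.597 V (positive root), so V_SG = 1.13 V.
I_D = (V_DD − V_SG)/R = (13.6 − 1.13) / 13.7 = 0.91 mA.

V_SG = 1.13 V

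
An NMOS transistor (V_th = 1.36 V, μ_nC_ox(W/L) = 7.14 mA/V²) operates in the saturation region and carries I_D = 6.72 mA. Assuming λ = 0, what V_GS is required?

V_GS = 2.73 V

In saturation I_D = ½ k_n (V_GS − V_th)², so V_GS − V_th = √(2 I_D / k_n) = √(2 × 6.72 / 7.14) = 1.37 V.
V_GS = 1.36 + 1.37 = 2.73 V.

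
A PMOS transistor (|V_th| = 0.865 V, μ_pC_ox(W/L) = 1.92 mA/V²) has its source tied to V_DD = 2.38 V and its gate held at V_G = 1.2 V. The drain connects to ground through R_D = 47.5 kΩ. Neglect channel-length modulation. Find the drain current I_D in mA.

I_D = 0.0481 mA

V_SG = V_DD − V_G = 2.38 − 1.2 = 1.18 V, so V_ov = 1.18 − 0.865 = 0.315 V.
Assume saturation: I_D = ½ k_p V_ov² = 0.5 × 1.92 × 0.315² = 0.0953 mA, giving V_SD = V_DD − I_D R_D = 2.38 − 0.0953 × 47.5 = -2.14 V.
But -2.14 V < V_ov = 0.315 V, so the device is actually in triode.
In triode I_D = k_p[V_ov V_SD − ½ V_SD²] and I_D = (V_DD − V_SD)/R_D. Equating: 45.6 V_SD² − 29.73 V_SD + 2.38 = 0, giving V_SD = 0.0935 V (the root below V_ov).
I_D = (2.38 − 0.0935) / 47.5 = 0.0481 mA.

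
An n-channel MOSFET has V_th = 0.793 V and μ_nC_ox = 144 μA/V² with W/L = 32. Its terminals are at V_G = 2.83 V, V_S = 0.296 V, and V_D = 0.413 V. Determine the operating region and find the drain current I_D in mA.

V_GS = V_G − V_S = 2.83 − 0.296 = 2.53 V; V_DS = V_D − V_S = 0.413 − 0.296 = 0.117 V.
k_n = μ_nC_ox · (W/L) = 4.608 mA/V².
V_ov = V_GS − V_th = 2.53 − 0.793 = 1.74 V.
Since V_DS = 0.117 V < V_ov = 1.74 V, the device is in the triode region.
I_D = k_n [V_ov · V_DS − ½ V_DS²] = 4.608 × [1.74 × 0.117 − 0.5 × 0.117²] = 0.907 mA.

Triode; I_D = 0.907 mA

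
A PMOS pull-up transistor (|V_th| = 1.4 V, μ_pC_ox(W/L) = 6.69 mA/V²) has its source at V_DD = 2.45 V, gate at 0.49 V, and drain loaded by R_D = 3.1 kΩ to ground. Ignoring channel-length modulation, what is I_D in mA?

I_D = 0.712 mA

V_SG = V_DD − V_G = 2.45 − 0.49 = 1.96 V, so V_ov = 1.96 − 1.4 = 0.56 V.
Assume saturation: I_D = ½ k_p V_ov² = 0.5 × 6.69 × 0.56² = 1.05 mA, giving V_SD = V_DD − I_D R_D = 2.45 − 1.05 × 3.1 = -0.802 V.
But -0.802 V < V_ov = 0.56 V, so the device is actually in triode.
In triode I_D = k_p[V_ov V_SD − ½ V_SD²] and I_D = (V_DD − V_SD)/R_D. Equating: 10.4 V_SD² − 12.61 V_SD + 2.45 = 0, giving V_SD = 0.243 V (the root below V_ov).
I_D = (2.45 − 0.243) / 3.1 = 0.712 mA.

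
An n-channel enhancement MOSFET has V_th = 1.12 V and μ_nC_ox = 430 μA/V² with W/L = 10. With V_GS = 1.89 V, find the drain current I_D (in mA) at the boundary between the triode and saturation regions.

At the boundary V_DS = V_ov = V_GS − V_th = 1.89 − 1.12 = 0.77 V.
k_n = μ_nC_ox · (W/L) = 4.3 mA/V².
I_D = ½ k_n V_ov² = 0.5 × 4.3 × 0.77² = 1.27 mA.

I_D = 1.27 mA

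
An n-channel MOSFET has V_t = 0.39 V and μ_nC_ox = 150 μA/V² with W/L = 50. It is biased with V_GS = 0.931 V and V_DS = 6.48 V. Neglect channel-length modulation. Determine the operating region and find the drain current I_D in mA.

Saturation; I_D = 1.10 mA

k_n = μ_nC_ox · (W/L) = 7.5 mA/V².
V_ov = V_GS − V_t = 0.931 − 0.39 = 0.541 V.
Since V_DS = 6.48 V ≥ V_ov = 0.541 V, the device is in saturation.
I_D = ½ k_n V_ov² = 0.5 × 7.5 × 0.541² = 1.1 mA.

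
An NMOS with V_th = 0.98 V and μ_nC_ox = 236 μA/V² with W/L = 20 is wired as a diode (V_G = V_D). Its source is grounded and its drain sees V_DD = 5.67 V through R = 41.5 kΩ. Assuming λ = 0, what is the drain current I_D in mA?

I_D = 0.108 mA

With gate tied to drain, V_GS = V_DS ≥ V_GS − V_th, so the device is in saturation.
k_n = μ_nC_ox · (W/L) = 4.72 mA/V².
KCL at the drain: ½ k_n (V_GS − V_th)² = (V_DD − V_GS)/R.
Let x = V_GS − 0.98. Then 97.9 x² + x − 4.69 = 0, giving x = 0.214 V (positive root), so V_GS = 1.19 V.
I_D = (V_DD − V_GS)/R = (5.67 − 1.19) / 41.5 = 0.108 mA.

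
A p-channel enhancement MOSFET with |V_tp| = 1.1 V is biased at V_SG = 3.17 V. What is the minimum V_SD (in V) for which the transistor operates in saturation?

V_SD,sat = 2.07 V

The boundary between triode and saturation is V_SD = V_SG − |V_tp| = V_ov.
V_ov = 3.17 − 1.1 = 2.07 V.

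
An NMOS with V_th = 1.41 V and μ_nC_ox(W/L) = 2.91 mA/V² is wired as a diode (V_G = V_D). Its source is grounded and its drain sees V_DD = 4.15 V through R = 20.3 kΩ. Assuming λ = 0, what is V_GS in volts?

With gate tied to drain, V_GS = V_DS ≥ V_GS − V_th, so the device is in saturation.
KCL at the drain: ½ k_n (V_GS − V_th)² = (V_DD − V_GS)/R.
Let x = V_GS − 1.41. Then 29.5 x² + x − 2.74 = 0, giving x = 0.288 V (positive root), so V_GS = 1.7 V.
I_D = (V_DD − V_GS)/R = (4.15 − 1.7) / 20.3 = 0.121 mA.

V_GS = 1.70 V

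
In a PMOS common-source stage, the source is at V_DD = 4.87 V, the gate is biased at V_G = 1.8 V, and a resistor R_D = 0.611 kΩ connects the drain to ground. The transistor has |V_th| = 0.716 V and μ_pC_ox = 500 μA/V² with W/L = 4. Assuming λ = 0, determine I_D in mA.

V_SG = V_DD − V_G = 4.87 − 1.8 = 3.07 V, so V_ov = 3.07 − 0.716 = 2.35 V.
k_p = μ_pC_ox · (W/L) = 2 mA/V².
Assume saturation: I_D = ½ k_p V_ov² = 0.5 × 2 × 2.35² = 5.54 mA, giving V_SD = V_DD − I_D R_D = 4.87 − 5.54 × 0.611 = 1.48 V.
But 1.48 V < V_ov = 2.35 V, so the device is actually in triode.
In triode I_D = k_p[V_ov V_SD − ½ V_SD²] and I_D = (V_DD − V_SD)/R_D. Equating: 0.611 V_SD² − 3.877 V_SD + 4.87 = 0, giving V_SD = 1.73 V (the root below V_ov).
I_D = (4.87 − 1.73) / 0.611 = 5.15 mA.

I_D = 5.15 mA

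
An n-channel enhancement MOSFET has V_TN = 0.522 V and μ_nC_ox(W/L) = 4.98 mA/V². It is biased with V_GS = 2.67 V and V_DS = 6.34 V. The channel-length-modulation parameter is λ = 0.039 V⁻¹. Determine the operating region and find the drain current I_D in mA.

Saturation; I_D = 14.3 mA

V_ov = V_GS − V_TN = 2.67 − 0.522 = 2.15 V.
Since V_DS = 6.34 V ≥ V_ov = 2.15 V, the device is in saturation.
I_D = ½ k_n V_ov² (1 + λ V_DS) = 0.5 × 4.98 × 2.15² × (1 + 0.039 × 6.34) = 14.3 mA.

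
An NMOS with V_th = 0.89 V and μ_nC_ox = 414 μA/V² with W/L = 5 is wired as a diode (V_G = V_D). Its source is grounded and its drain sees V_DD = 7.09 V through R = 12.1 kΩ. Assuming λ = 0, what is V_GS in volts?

With gate tied to drain, V_GS = V_DS ≥ V_GS − V_th, so the device is in saturation.
k_n = μ_nC_ox · (W/L) = 2.07 mA/V².
KCL at the drain: ½ k_n (V_GS − V_th)² = (V_DD − V_GS)/R.
Let x = V_GS − 0.89. Then 12.5 x² + x − 6.2 = 0, giving x = 0.665 V (positive root), so V_GS = 1.55 V.
I_D = (V_DD − V_GS)/R = (7.09 − 1.55) / 12.1 = 0.457 mA.

V_GS = 1.55 V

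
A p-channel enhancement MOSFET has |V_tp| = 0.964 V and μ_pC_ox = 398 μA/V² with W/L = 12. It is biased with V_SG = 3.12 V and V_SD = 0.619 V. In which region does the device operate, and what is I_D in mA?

k_p = μ_pC_ox · (W/L) = 4.776 mA/V².
V_ov = V_SG − |V_tp| = 3.12 − 0.964 = 2.16 V.
Since V_SD = 0.619 V < V_ov = 2.16 V, the device is in the triode region.
I_D = k_p [V_ov · V_SD − ½ V_SD²] = 4.776 × [2.16 × 0.619 − 0.5 × 0.619²] = 5.46 mA.

Triode; I_D = 5.46 mA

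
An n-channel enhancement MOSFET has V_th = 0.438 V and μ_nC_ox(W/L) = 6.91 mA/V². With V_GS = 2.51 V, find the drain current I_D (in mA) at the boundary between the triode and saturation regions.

At the boundary V_DS = V_ov = V_GS − V_th = 2.51 − 0.438 = 2.07 V.
I_D = ½ k_n V_ov² = 0.5 × 6.91 × 2.07² = 14.8 mA.

I_D = 14.8 mA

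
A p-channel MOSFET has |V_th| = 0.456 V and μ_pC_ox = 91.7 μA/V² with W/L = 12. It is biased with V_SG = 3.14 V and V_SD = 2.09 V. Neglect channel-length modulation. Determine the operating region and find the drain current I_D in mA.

k_p = μ_pC_ox · (W/L) = 1.1 mA/V².
V_ov = V_SG − |V_th| = 3.14 − 0.456 = 2.68 V.
Since V_SD = 2.09 V < V_ov = 2.68 V, the device is in the triode region.
I_D = k_p [V_ov · V_SD − ½ V_SD²] = 1.1 × [2.68 × 2.09 − 0.5 × 2.09²] = 3.77 mA.

Triode; I_D = 3.77 mA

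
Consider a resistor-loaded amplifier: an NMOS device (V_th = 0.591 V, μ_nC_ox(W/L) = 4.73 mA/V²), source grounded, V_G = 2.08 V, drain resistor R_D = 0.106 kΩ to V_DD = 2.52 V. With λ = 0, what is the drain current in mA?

V_GS = V_G = 2.08 V, so V_ov = 2.08 − 0.591 = 1.49 V.
Assume saturation: I_D = ½ k_n V_ov² = 0.5 × 4.73 × 1.49² = 5.24 mA, giving V_DS = V_DD − I_D R_D = 2.52 − 5.24 × 0.106 = 1.96 V.
V_DS = 1.96 V ≥ V_ov = 1.49 V, confirming saturation.

I_D = 5.24 mA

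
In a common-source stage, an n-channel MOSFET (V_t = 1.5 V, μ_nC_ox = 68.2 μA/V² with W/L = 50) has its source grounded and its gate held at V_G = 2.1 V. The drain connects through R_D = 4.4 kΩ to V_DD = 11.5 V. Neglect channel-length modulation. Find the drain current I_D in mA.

V_GS = V_G = 2.1 V, so V_ov = 2.1 − 1.5 = 0.6 V.
k_n = μ_nC_ox · (W/L) = 3.41 mA/V².
Assume saturation: I_D = ½ k_n V_ov² = 0.5 × 3.41 × 0.6² = 0.614 mA, giving V_DS = V_DD − I_D R_D = 11.5 − 0.614 × 4.4 = 8.8 V.
V_DS = 8.8 V ≥ V_ov = 0.6 V, confirming saturation.

I_D = 0.614 mA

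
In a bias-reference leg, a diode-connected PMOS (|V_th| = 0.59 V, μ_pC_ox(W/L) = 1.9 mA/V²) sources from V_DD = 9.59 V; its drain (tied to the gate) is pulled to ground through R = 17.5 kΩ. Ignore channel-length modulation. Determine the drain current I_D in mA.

With gate tied to drain, V_SG = V_SD ≥ V_SG − |V_th|, so the device is in saturation.
KCL at the drain: ½ k_p (V_SG − |V_th|)² = (V_DD − V_SG)/R.
Let x = V_SG − 0.59. Then 16.6 x² + x − 9 = 0, giving x = 0.706 V (positive root), so V_SG = 1.3 V.
I_D = (V_DD − V_SG)/R = (9.59 − 1.3) / 17.5 = 0.474 mA.

I_D = 0.474 mA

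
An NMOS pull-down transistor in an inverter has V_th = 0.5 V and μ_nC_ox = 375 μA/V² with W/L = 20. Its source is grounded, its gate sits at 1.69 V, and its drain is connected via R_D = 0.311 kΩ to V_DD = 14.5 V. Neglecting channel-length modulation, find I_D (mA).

V_GS = V_G = 1.69 V, so V_ov = 1.69 − 0.5 = 1.19 V.
k_n = μ_nC_ox · (W/L) = 7.5 mA/V².
Assume saturation: I_D = ½ k_n V_ov² = 0.5 × 7.5 × 1.19² = 5.31 mA, giving V_DS = V_DD − I_D R_D = 14.5 − 5.31 × 0.311 = 12.8 V.
V_DS = 12.8 V ≥ V_ov = 1.19 V, confirming saturation.

I_D = 5.31 mA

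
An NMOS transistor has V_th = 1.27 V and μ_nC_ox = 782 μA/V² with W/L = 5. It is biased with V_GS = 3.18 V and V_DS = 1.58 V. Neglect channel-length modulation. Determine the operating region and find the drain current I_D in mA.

k_n = μ_nC_ox · (W/L) = 3.91 mA/V².
V_ov = V_GS − V_th = 3.18 − 1.27 = 1.91 V.
Since V_DS = 1.58 V < V_ov = 1.91 V, the device is in the triode region.
I_D = k_n [V_ov · V_DS − ½ V_DS²] = 3.91 × [1.91 × 1.58 − 0.5 × 1.58²] = 6.92 mA.

Triode; I_D = 6.92 mA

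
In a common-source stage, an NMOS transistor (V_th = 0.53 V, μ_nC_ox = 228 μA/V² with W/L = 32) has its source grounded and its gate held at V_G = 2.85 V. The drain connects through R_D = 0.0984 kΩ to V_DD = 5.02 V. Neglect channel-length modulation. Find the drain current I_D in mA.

I_D = 19.6 mA

V_GS = V_G = 2.85 V, so V_ov = 2.85 − 0.53 = 2.32 V.
k_n = μ_nC_ox · (W/L) = 7.296 mA/V².
Assume saturation: I_D = ½ k_n V_ov² = 0.5 × 7.296 × 2.32² = 19.6 mA, giving V_DS = V_DD − I_D R_D = 5.02 − 19.6 × 0.0984 = 3.09 V.
V_DS = 3.09 V ≥ V_ov = 2.32 V, confirming saturation.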